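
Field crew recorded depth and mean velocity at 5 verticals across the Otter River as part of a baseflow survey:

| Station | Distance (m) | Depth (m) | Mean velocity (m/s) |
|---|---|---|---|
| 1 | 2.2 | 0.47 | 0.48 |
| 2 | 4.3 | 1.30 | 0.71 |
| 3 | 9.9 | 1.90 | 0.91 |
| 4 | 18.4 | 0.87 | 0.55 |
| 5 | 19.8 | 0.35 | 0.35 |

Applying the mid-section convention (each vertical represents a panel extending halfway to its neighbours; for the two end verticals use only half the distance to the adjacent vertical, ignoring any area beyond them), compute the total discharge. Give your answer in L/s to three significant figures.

w_1 = (4.3 − 2.2)/2 = 1.05 m; q_1 = 0.48 × 0.47 × 1.05 = 0.2369 m³/s
w_2 = (9.9 − 2.2)/2 = 3.85 m; q_2 = 0.71 × 1.30 × 3.85 = 3.554 m³/s
w_3 = (18.4 − 4.3)/2 = 7.05 m; q_3 = 0.91 × 1.90 × 7.05 = 12.19 m³/s
w_4 = (19.8 − 9.9)/2 = 4.95 m; q_4 = 0.55 × 0.87 × 4.95 = 2.369 m³/s
w_5 = (19.8 − 18.4)/2 = 0.7 m; q_5 = 0.35 × 0.35 × 0.7 = 0.08575 m³/s
Q = Σ qᵢ = 18.43 m³/s
= 18.43 × 1000 = 18430 L/s

18400 L/s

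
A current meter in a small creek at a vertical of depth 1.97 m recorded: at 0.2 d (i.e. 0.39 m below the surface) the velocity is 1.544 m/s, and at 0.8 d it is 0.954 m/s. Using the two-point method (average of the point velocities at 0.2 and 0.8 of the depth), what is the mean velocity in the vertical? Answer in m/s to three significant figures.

v̄ = (1.544 + 0.954) / 2 = 1.249 m/s

1.25 m/s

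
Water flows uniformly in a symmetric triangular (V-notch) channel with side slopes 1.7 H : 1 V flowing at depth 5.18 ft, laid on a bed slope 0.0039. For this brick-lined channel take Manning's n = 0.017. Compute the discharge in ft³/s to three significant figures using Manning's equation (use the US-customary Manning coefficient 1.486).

425 ft³/s

A = z·y² = 1.7×5.18² = 45.62 ft²
P = 2y√(1+z²) = 2×5.18×√(1+1.7²) = 20.43 ft
R = A/P = 45.62/20.43 = 2.232 ft
Q = (1.486/n)·A·R^(2/3)·S^(1/2) = (1.486/0.017) × 45.62 × 2.232^(2/3) × 0.0039^(1/2) = 425.3 ft³/s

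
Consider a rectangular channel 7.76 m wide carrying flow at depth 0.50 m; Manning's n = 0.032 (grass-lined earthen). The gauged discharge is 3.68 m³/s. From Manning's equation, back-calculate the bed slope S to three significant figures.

A = b·y = 7.76 × 0.50 = 3.880 m²
P = b + 2y = 7.76 + 2×0.50 = 8.760 m
R = A/P = 3.880/8.760 = 0.4429 m
S = (Q·n / (1·A·R^(2/3)))² = (3.68×0.032 / (1×3.880×0.5811))² = 0.002728

0.00273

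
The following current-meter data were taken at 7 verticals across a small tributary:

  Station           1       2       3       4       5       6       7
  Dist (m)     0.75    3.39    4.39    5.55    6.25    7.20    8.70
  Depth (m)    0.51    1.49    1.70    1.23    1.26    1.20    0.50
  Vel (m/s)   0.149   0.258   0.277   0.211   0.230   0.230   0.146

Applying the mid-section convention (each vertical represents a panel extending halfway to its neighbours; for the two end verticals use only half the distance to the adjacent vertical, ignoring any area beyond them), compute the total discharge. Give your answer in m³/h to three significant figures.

7850 m³/h

w_1 = (3.39 − 0.75)/2 = 1.32 m; q_1 = 0.149 × 0.51 × 1.32 = 0.1003 m³/s
w_2 = (4.39 − 0.75)/2 = 1.82 m; q_2 = 0.258 × 1.49 × 1.82 = 0.6996 m³/s
w_3 = (5.55 − 3.39)/2 = 1.08 m; q_3 = 0.277 × 1.70 × 1.08 = 0.5086 m³/s
w_4 = (6.25 − 4.39)/2 = 0.93 m; q_4 = 0.211 × 1.23 × 0.93 = 0.2414 m³/s
w_5 = (7.20 − 5.55)/2 = 0.825 m; q_5 = 0.230 × 1.26 × 0.825 = 0.2391 m³/s
w_6 = (8.70 − 6.25)/2 = 1.225 m; q_6 = 0.230 × 1.20 × 1.225 = 0.3381 m³/s
w_7 = (8.70 − 7.20)/2 = 0.75 m; q_7 = 0.146 × 0.50 × 0.75 = 0.05475 m³/s
Q = Σ qᵢ = 2.182 m³/s
= 2.182 × 3600 = 7855 m³/h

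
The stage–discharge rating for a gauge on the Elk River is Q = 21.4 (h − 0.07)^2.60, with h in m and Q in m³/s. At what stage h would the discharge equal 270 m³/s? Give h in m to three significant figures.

h − h₀ = (Q/C)^(1/b) = (270/21.4)^(1/2.60) = 2.651 m
h = 0.07 + 2.651 = 2.721 m

2.72 m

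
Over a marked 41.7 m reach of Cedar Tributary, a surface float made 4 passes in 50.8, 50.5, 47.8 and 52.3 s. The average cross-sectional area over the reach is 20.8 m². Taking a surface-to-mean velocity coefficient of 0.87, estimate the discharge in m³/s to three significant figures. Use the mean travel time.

15.0 m³/s

t̄ = (50.8 + 50.5 + 47.8 + 52.3) / 4 = 50.35 s
v_surface = L / t̄ = 41.7 / 50.35 = 0.8282 m/s
v_mean = 0.87 × 0.8282 = 0.7205 m/s
Q = A × v_mean = 20.8 × 0.7205 = 14.99 m³/s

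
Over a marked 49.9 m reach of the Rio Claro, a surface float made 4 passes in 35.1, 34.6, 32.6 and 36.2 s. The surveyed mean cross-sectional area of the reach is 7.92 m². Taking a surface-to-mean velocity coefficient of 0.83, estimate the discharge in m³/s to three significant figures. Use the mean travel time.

9.47 m³/s

t̄ = (35.1 + 34.6 + 32.6 + 36.2) / 4 = 34.625 s
v_surface = L / t̄ = 49.9 / 34.625 = 1.441 m/s
v_mean = 0.83 × 1.441 = 1.196 m/s
Q = A × v_mean = 7.92 × 1.196 = 9.474 m³/s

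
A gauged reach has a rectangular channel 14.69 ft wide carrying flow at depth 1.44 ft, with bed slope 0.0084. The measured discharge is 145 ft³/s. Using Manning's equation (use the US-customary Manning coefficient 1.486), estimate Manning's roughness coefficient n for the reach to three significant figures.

0.0225

A = b·y = 14.69 × 1.44 = 21.15 ft²
P = b + 2y = 14.69 + 2×1.44 = 17.57 ft
R = A/P = 21.15/17.57 = 1.204 ft
n = (1.486/Q)·A·R^(2/3)·S^(1/2) = (1.486/145) × 21.15 × 1.132 × 0.09165 = 0.02249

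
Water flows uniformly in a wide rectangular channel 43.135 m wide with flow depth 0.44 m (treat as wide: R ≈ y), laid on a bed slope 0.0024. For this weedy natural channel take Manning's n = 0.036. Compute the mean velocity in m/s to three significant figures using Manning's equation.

A = b·y = 43.135 × 0.44 = 18.98 m²
Wide channel: R ≈ y = 0.44 m
Q = (1/n)·A·R^(2/3)·S^(1/2) = (1/0.036) × 18.98 × 0.4400^(2/3) × 0.0024^(1/2) = 14.94 m³/s
V = Q/A = 14.94/18.98 = 0.7872 m/s

0.787 m/s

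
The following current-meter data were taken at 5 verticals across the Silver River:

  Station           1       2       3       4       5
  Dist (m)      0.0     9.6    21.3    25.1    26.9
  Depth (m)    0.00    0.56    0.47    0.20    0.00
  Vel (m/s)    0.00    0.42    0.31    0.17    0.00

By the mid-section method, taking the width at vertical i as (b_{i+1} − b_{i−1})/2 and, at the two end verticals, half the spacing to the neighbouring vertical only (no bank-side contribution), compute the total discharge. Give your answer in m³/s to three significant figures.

w_2 = (21.3 − 0.0)/2 = 10.65 m; q_2 = 0.42 × 0.56 × 10.65 = 2.505 m³/s
w_3 = (25.1 − 9.6)/2 = 7.75 m; q_3 = 0.31 × 0.47 × 7.75 = 1.129 m³/s
w_4 = (26.9 − 21.3)/2 = 2.8 m; q_4 = 0.17 × 0.20 × 2.8 = 0.09520 m³/s
Stations 1, 5 contribute zero (depth or velocity is 0).
Q = Σ qᵢ = 3.729 m³/s

3.73 m³/s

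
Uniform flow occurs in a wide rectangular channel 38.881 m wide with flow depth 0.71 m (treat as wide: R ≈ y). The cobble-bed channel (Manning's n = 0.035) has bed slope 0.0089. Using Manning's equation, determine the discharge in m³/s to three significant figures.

59.2 m³/s

A = b·y = 38.881 × 0.71 = 27.61 m²
Wide channel: R ≈ y = 0.71 m
Q = (1/n)·A·R^(2/3)·S^(1/2) = (1/0.035) × 27.61 × 0.7100^(2/3) × 0.0089^(1/2) = 59.22 m³/s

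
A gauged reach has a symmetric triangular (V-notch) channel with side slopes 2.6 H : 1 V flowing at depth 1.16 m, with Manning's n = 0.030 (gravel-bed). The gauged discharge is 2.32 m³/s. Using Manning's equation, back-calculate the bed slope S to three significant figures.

0.000897

A = z·y² = 2.6×1.16² = 3.499 m²
P = 2y√(1+z²) = 2×1.16×√(1+2.6²) = 6.463 m
R = A/P = 3.499/6.463 = 0.5413 m
S = (Q·n / (1·A·R^(2/3)))² = (2.32×0.030 / (1×3.499×0.6642))² = 0.0008970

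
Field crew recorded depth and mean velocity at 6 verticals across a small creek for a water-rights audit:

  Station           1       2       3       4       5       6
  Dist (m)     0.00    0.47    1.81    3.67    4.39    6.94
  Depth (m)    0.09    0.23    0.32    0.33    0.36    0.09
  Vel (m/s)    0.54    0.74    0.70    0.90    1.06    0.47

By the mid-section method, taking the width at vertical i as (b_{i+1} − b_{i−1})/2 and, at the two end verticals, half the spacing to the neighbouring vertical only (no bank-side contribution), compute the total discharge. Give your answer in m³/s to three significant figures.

1.58 m³/s

w_1 = (0.47 − 0.00)/2 = 0.235 m; q_1 = 0.54 × 0.09 × 0.235 = 0.01142 m³/s
w_2 = (1.81 − 0.00)/2 = 0.905 m; q_2 = 0.74 × 0.23 × 0.905 = 0.1540 m³/s
w_3 = (3.67 − 0.47)/2 = 1.6 m; q_3 = 0.70 × 0.32 × 1.6 = 0.3584 m³/s
w_4 = (4.39 − 1.81)/2 = 1.29 m; q_4 = 0.90 × 0.33 × 1.29 = 0.3831 m³/s
w_5 = (6.94 − 3.67)/2 = 1.635 m; q_5 = 1.06 × 0.36 × 1.635 = 0.6239 m³/s
w_6 = (6.94 − 4.39)/2 = 1.275 m; q_6 = 0.47 × 0.09 × 1.275 = 0.05393 m³/s
Q = Σ qᵢ = 1.585 m³/s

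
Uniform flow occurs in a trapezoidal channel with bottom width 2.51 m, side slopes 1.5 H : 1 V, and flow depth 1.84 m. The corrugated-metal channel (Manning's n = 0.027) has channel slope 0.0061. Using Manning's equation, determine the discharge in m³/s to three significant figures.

29.2 m³/s

A = (b + z·y)·y = (2.51 + 1.5×1.84)×1.84 = 9.697 m²
P = b + 2y√(1+z²) = 2.51 + 2×1.84×√(1+1.5²) = 9.144 m
R = A/P = 9.697/9.144 = 1.060 m
Q = (1/n)·A·R^(2/3)·S^(1/2) = (1/0.027) × 9.697 × 1.060^(2/3) × 0.0061^(1/2) = 29.17 m³/s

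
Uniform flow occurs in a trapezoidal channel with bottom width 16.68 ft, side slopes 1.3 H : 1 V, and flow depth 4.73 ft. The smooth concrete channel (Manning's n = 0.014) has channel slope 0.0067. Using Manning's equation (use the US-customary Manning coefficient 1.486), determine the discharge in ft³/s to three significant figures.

2100 ft³/s

A = (b + z·y)·y = (16.68 + 1.3×4.73)×4.73 = 108.0 ft²
P = b + 2y√(1+z²) = 16.68 + 2×4.73×√(1+1.3²) = 32.20 ft
R = A/P = 108.0/32.20 = 3.354 ft
Q = (1.486/n)·A·R^(2/3)·S^(1/2) = (1.486/0.014) × 108.0 × 3.354^(2/3) × 0.0067^(1/2) = 2102 ft³/s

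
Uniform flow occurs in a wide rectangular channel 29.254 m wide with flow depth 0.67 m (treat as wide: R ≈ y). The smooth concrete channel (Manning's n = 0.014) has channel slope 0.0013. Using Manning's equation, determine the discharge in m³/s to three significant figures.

38.7 m³/s

A = b·y = 29.254 × 0.67 = 19.60 m²
Wide channel: R ≈ y = 0.67 m
Q = (1/n)·A·R^(2/3)·S^(1/2) = (1/0.014) × 19.60 × 0.6700^(2/3) × 0.0013^(1/2) = 38.65 m³/s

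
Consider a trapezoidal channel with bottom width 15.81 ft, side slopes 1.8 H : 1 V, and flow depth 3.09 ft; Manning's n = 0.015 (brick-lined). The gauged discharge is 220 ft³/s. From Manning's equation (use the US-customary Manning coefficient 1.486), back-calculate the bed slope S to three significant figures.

A = (b + z·y)·y = (15.81 + 1.8×3.09)×3.09 = 66.04 ft²
P = b + 2y√(1+z²) = 15.81 + 2×3.09×√(1+1.8²) = 28.54 ft
R = A/P = 66.04/28.54 = 2.314 ft
S = (Q·n / (1.486·A·R^(2/3)))² = (220×0.015 / (1.486×66.04×1.750))² = 0.0003694

0.000369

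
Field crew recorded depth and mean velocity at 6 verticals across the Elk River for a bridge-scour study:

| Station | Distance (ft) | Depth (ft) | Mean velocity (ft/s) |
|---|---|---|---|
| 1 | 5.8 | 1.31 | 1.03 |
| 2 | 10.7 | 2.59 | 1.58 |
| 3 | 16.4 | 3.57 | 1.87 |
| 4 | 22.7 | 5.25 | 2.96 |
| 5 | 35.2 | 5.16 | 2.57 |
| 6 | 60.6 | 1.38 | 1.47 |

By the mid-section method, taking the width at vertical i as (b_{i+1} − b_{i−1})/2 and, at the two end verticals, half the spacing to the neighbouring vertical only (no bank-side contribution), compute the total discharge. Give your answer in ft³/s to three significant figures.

488 ft³/s

w_1 = (10.7 − 5.8)/2 = 2.45 ft; q_1 = 1.03 × 1.31 × 2.45 = 3.306 ft³/s
w_2 = (16.4 − 5.8)/2 = 5.3 ft; q_2 = 1.58 × 2.59 × 5.3 = 21.69 ft³/s
w_3 = (22.7 − 10.7)/2 = 6 ft; q_3 = 1.87 × 3.57 × 6 = 40.06 ft³/s
w_4 = (35.2 − 16.4)/2 = 9.4 ft; q_4 = 2.96 × 5.25 × 9.4 = 146.1 ft³/s
w_5 = (60.6 − 22.7)/2 = 18.95 ft; q_5 = 2.57 × 5.16 × 18.95 = 251.3 ft³/s
w_6 = (60.6 − 35.2)/2 = 12.7 ft; q_6 = 1.47 × 1.38 × 12.7 = 25.76 ft³/s
Q = Σ qᵢ = 488.2 ft³/s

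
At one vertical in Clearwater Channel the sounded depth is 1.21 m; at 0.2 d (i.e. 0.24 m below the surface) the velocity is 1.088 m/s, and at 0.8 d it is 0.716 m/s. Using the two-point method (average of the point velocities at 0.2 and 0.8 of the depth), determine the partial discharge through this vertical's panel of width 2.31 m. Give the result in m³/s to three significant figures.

2.52 m³/s

v̄ = (1.088 + 0.716) / 2 = 0.9020 m/s
q = v̄ × d × w = 0.9020 × 1.21 × 2.31 = 2.521 m³/s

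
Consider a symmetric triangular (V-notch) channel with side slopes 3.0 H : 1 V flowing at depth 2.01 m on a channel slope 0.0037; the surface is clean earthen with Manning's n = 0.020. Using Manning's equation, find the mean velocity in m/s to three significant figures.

2.95 m/s

A = z·y² = 3.0×2.01² = 12.12 m²
P = 2y√(1+z²) = 2×2.01×√(1+3.0²) = 12.71 m
R = A/P = 12.12/12.71 = 0.9534 m
Q = (1/n)·A·R^(2/3)·S^(1/2) = (1/0.020) × 12.12 × 0.9534^(2/3) × 0.0037^(1/2) = 35.71 m³/s
V = Q/A = 35.71/12.12 = 2.946 m/s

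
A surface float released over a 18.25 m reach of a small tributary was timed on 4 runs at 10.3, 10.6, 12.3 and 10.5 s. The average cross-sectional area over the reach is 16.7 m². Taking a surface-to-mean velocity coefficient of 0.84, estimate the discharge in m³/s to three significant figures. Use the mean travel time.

t̄ = (10.3 + 10.6 + 12.3 + 10.5) / 4 = 10.925 s
v_surface = L / t̄ = 18.25 / 10.925 = 1.670 m/s
v_mean = 0.84 × 1.670 = 1.403 m/s
Q = A × v_mean = 16.7 × 1.403 = 23.43 m³/s

23.4 m³/s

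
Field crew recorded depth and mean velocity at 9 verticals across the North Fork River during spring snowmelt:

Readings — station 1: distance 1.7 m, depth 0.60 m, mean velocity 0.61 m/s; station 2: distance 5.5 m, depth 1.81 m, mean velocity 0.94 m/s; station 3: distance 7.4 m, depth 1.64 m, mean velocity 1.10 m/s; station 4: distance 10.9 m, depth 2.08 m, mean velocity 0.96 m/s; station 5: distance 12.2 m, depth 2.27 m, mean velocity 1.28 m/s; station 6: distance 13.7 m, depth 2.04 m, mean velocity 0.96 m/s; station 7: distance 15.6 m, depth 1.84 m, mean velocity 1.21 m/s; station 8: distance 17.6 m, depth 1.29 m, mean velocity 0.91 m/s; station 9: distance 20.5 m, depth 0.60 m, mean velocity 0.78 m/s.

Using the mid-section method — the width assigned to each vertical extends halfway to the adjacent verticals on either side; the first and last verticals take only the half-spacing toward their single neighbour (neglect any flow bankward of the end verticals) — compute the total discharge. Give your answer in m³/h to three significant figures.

110000 m³/h

w_1 = (5.5 − 1.7)/2 = 1.9 m; q_1 = 0.61 × 0.60 × 1.9 = 0.6954 m³/s
w_2 = (7.4 − 1.7)/2 = 2.85 m; q_2 = 0.94 × 1.81 × 2.85 = 4.849 m³/s
w_3 = (10.9 − 5.5)/2 = 2.7 m; q_3 = 1.10 × 1.64 × 2.7 = 4.871 m³/s
w_4 = (12.2 − 7.4)/2 = 2.4 m; q_4 = 0.96 × 2.08 × 2.4 = 4.792 m³/s
w_5 = (13.7 − 10.9)/2 = 1.4 m; q_5 = 1.28 × 2.27 × 1.4 = 4.068 m³/s
w_6 = (15.6 − 12.2)/2 = 1.7 m; q_6 = 0.96 × 2.04 × 1.7 = 3.329 m³/s
w_7 = (17.6 − 13.7)/2 = 1.95 m; q_7 = 1.21 × 1.84 × 1.95 = 4.341 m³/s
w_8 = (20.5 − 15.6)/2 = 2.45 m; q_8 = 0.91 × 1.29 × 2.45 = 2.876 m³/s
w_9 = (20.5 − 17.6)/2 = 1.45 m; q_9 = 0.78 × 0.60 × 1.45 = 0.6786 m³/s
Q = Σ qᵢ = 30.50 m³/s
= 30.50 × 3600 = 109800 m³/h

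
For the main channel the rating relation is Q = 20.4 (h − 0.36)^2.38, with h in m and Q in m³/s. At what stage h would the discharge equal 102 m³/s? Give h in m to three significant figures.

h − h₀ = (Q/C)^(1/b) = (102/20.4)^(1/2.38) = 1.966 m
h = 0.36 + 1.966 = 2.326 m

2.33 m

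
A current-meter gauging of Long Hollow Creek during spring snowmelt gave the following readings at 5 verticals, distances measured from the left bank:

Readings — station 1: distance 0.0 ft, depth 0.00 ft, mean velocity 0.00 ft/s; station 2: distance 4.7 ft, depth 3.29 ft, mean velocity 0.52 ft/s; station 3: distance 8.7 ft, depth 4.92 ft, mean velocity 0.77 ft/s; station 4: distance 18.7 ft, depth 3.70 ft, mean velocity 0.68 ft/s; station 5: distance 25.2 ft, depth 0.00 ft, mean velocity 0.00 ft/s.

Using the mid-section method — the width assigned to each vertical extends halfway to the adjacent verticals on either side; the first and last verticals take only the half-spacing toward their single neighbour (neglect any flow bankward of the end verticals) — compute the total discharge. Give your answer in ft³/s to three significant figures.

w_2 = (8.7 − 0.0)/2 = 4.35 ft; q_2 = 0.52 × 3.29 × 4.35 = 7.442 ft³/s
w_3 = (18.7 − 4.7)/2 = 7 ft; q_3 = 0.77 × 4.92 × 7 = 26.52 ft³/s
w_4 = (25.2 − 8.7)/2 = 8.25 ft; q_4 = 0.68 × 3.70 × 8.25 = 20.76 ft³/s
Stations 1, 5 contribute zero (depth or velocity is 0).
Q = Σ qᵢ = 54.72 ft³/s

54.7 ft³/s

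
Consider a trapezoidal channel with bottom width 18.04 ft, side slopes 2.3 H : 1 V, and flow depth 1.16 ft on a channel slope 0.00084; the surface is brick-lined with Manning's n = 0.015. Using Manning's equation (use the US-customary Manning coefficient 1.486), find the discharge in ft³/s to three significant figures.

A = (b + z·y)·y = (18.04 + 2.3×1.16)×1.16 = 24.02 ft²
P = b + 2y√(1+z²) = 18.04 + 2×1.16×√(1+2.3²) = 23.86 ft
R = A/P = 24.02/23.86 = 1.007 ft
Q = (1.486/n)·A·R^(2/3)·S^(1/2) = (1.486/0.015) × 24.02 × 1.007^(2/3) × 0.00084^(1/2) = 69.28 ft³/s

69.3 ft³/s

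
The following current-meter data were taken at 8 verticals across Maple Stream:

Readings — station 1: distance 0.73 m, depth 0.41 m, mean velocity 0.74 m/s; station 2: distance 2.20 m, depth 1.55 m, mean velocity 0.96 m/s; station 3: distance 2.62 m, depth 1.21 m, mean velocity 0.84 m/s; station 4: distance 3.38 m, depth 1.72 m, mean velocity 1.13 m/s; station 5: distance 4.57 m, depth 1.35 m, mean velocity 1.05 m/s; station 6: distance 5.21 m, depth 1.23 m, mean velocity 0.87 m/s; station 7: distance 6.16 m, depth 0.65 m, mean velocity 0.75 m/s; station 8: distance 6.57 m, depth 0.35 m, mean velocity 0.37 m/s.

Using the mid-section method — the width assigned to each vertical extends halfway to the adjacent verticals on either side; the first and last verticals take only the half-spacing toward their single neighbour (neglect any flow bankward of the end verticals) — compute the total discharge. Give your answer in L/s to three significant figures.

6630 L/s

w_1 = (2.20 − 0.73)/2 = 0.735 m; q_1 = 0.74 × 0.41 × 0.735 = 0.2230 m³/s
w_2 = (2.62 − 0.73)/2 = 0.945 m; q_2 = 0.96 × 1.55 × 0.945 = 1.406 m³/s
w_3 = (3.38 − 2.20)/2 = 0.59 m; q_3 = 0.84 × 1.21 × 0.59 = 0.5997 m³/s
w_4 = (4.57 − 2.62)/2 = 0.975 m; q_4 = 1.13 × 1.72 × 0.975 = 1.895 m³/s
w_5 = (5.21 − 3.38)/2 = 0.915 m; q_5 = 1.05 × 1.35 × 0.915 = 1.297 m³/s
w_6 = (6.16 − 4.57)/2 = 0.795 m; q_6 = 0.87 × 1.23 × 0.795 = 0.8507 m³/s
w_7 = (6.57 − 5.21)/2 = 0.68 m; q_7 = 0.75 × 0.65 × 0.68 = 0.3315 m³/s
w_8 = (6.57 − 6.16)/2 = 0.205 m; q_8 = 0.37 × 0.35 × 0.205 = 0.02655 m³/s
Q = Σ qᵢ = 6.630 m³/s
= 6.630 × 1000 = 6630 L/s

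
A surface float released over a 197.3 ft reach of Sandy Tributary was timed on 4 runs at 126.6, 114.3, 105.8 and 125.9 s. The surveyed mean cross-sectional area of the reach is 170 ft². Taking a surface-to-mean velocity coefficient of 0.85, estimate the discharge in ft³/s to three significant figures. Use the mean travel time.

t̄ = (126.6 + 114.3 + 105.8 + 125.9) / 4 = 118.15 s
v_surface = L / t̄ = 197.3 / 118.15 = 1.670 ft/s
v_mean = 0.85 × 1.670 = 1.419 ft/s
Q = A × v_mean = 170 × 1.419 = 241.3 ft³/s

241 ft³/s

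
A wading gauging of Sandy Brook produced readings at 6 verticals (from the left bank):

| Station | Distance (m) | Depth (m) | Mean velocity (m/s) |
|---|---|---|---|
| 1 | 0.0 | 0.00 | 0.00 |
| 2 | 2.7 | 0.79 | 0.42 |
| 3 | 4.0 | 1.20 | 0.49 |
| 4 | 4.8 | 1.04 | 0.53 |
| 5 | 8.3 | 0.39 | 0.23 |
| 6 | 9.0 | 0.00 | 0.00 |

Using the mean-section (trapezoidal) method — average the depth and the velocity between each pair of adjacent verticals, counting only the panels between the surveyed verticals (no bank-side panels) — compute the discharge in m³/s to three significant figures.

Panel 1-2: Δb = 2.7 m, d̄ = (0.00+0.79)/2 = 0.395, v̄ = (0.00+0.42)/2 = 0.21 → q = 2.7×0.395×0.21 = 0.2240 m³/s
Panel 2-3: Δb = 1.3 m, d̄ = (0.79+1.20)/2 = 0.995, v̄ = (0.42+0.49)/2 = 0.455 → q = 1.3×0.995×0.455 = 0.5885 m³/s
Panel 3-4: Δb = 0.8 m, d̄ = (1.20+1.04)/2 = 1.12, v̄ = (0.49+0.53)/2 = 0.51 → q = 0.8×1.12×0.51 = 0.4570 m³/s
Panel 4-5: Δb = 3.5 m, d̄ = (1.04+0.39)/2 = 0.715, v̄ = (0.53+0.23)/2 = 0.38 → q = 3.5×0.715×0.38 = 0.9510 m³/s
Panel 5-6: Δb = 0.7 m, d̄ = (0.39+0.00)/2 = 0.195, v̄ = (0.23+0.00)/2 = 0.115 → q = 0.7×0.195×0.115 = 0.01570 m³/s
Q = Σ q = 2.236 m³/s

2.24 m³/s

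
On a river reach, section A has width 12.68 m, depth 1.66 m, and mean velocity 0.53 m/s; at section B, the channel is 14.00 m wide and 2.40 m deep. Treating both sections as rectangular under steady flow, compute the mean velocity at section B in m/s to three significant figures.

0.332 m/s

Q = A₁V₁ = (12.68×1.66) × 0.53 = 11.16 m³/s
A₂ = 14.00 × 2.40 = 33.60 m²
V₂ = Q/A₂ = 11.16/33.60 = 0.3320 m/s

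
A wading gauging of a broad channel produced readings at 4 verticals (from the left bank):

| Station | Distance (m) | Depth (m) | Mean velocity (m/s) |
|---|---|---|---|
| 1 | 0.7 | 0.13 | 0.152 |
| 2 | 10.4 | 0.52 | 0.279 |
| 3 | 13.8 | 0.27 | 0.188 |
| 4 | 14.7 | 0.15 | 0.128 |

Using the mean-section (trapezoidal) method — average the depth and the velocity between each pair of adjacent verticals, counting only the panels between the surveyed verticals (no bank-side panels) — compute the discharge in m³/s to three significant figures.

Panel 1-2: Δb = 9.7 m, d̄ = (0.13+0.52)/2 = 0.325, v̄ = (0.152+0.279)/2 = 0.2155 → q = 9.7×0.325×0.2155 = 0.6794 m³/s
Panel 2-3: Δb = 3.4 m, d̄ = (0.52+0.27)/2 = 0.395, v̄ = (0.279+0.188)/2 = 0.2335 → q = 3.4×0.395×0.2335 = 0.3136 m³/s
Panel 3-4: Δb = 0.9 m, d̄ = (0.27+0.15)/2 = 0.21, v̄ = (0.188+0.128)/2 = 0.158 → q = 0.9×0.21×0.158 = 0.02986 m³/s
Q = Σ q = 1.023 m³/s

1.02 m³/s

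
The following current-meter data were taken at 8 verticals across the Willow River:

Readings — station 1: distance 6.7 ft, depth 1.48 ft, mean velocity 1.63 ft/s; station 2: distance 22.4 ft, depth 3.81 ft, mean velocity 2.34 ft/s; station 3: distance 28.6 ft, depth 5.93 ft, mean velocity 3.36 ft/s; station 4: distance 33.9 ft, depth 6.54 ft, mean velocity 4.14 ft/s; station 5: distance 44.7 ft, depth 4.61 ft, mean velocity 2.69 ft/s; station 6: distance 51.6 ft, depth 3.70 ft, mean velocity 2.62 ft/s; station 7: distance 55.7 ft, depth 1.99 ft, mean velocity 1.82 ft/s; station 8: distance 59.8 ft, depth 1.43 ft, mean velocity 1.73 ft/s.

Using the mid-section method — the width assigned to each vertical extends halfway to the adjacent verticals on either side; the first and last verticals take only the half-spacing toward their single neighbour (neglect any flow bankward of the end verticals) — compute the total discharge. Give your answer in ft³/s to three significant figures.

w_1 = (22.4 − 6.7)/2 = 7.85 ft; q_1 = 1.63 × 1.48 × 7.85 = 18.94 ft³/s
w_2 = (28.6 − 6.7)/2 = 10.95 ft; q_2 = 2.34 × 3.81 × 10.95 = 97.62 ft³/s
w_3 = (33.9 − 22.4)/2 = 5.75 ft; q_3 = 3.36 × 5.93 × 5.75 = 114.6 ft³/s
w_4 = (44.7 − 28.6)/2 = 8.05 ft; q_4 = 4.14 × 6.54 × 8.05 = 218.0 ft³/s
w_5 = (51.6 − 33.9)/2 = 8.85 ft; q_5 = 2.69 × 4.61 × 8.85 = 109.7 ft³/s
w_6 = (55.7 − 44.7)/2 = 5.5 ft; q_6 = 2.62 × 3.70 × 5.5 = 53.32 ft³/s
w_7 = (59.8 − 51.6)/2 = 4.1 ft; q_7 = 1.82 × 1.99 × 4.1 = 14.85 ft³/s
w_8 = (59.8 − 55.7)/2 = 2.05 ft; q_8 = 1.73 × 1.43 × 2.05 = 5.071 ft³/s
Q = Σ qᵢ = 632.1 ft³/s

632 ft³/s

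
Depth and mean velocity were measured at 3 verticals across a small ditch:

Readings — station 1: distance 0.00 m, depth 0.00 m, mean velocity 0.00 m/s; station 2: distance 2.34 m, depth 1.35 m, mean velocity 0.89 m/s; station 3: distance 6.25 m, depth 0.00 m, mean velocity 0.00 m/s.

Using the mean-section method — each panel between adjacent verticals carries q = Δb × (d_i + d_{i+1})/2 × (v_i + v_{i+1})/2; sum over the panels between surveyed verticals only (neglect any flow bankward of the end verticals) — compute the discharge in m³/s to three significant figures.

1.88 m³/s

Panel 1-2: Δb = 2.34 m, d̄ = (0.00+1.35)/2 = 0.675, v̄ = (0.00+0.89)/2 = 0.445 → q = 2.34×0.675×0.445 = 0.7029 m³/s
Panel 2-3: Δb = 3.91 m, d̄ = (1.35+0.00)/2 = 0.675, v̄ = (0.89+0.00)/2 = 0.445 → q = 3.91×0.675×0.445 = 1.174 m³/s
Q = Σ q = 1.877 m³/s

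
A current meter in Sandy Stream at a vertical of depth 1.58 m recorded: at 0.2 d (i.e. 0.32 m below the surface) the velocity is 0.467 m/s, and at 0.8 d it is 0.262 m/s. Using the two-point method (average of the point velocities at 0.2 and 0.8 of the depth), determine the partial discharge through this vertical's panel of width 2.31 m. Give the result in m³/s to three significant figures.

1.33 m³/s

v̄ = (0.467 + 0.262) / 2 = 0.3645 m/s
q = v̄ × d × w = 0.3645 × 1.58 × 2.31 = 1.330 m³/s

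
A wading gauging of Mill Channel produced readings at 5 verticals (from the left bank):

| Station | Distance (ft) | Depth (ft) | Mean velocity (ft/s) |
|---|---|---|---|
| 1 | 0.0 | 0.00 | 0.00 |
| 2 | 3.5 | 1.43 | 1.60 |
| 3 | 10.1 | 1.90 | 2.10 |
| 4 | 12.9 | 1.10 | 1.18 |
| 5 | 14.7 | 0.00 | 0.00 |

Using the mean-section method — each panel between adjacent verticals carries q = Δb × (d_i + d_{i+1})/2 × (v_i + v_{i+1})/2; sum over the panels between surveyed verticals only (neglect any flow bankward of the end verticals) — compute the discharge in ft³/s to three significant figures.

Panel 1-2: Δb = 3.5 ft, d̄ = (0.00+1.43)/2 = 0.715, v̄ = (0.00+1.60)/2 = 0.8 → q = 3.5×0.715×0.8 = 2.002 ft³/s
Panel 2-3: Δb = 6.6 ft, d̄ = (1.43+1.90)/2 = 1.665, v̄ = (1.60+2.10)/2 = 1.85 → q = 6.6×1.665×1.85 = 20.33 ft³/s
Panel 3-4: Δb = 2.8 ft, d̄ = (1.90+1.10)/2 = 1.5, v̄ = (2.10+1.18)/2 = 1.64 → q = 2.8×1.5×1.64 = 6.888 ft³/s
Panel 4-5: Δb = 1.8 ft, d̄ = (1.10+0.00)/2 = 0.55, v̄ = (1.18+0.00)/2 = 0.59 → q = 1.8×0.55×0.59 = 0.5841 ft³/s
Q = Σ q = 29.80 ft³/s

29.8 ft³/s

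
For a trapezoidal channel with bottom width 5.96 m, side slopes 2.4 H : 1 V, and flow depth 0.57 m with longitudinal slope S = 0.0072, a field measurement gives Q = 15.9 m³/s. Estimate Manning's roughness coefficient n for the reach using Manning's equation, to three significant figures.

A = (b + z·y)·y = (5.96 + 2.4×0.57)×0.57 = 4.177 m²
P = b + 2y√(1+z²) = 5.96 + 2×0.57×√(1+2.4²) = 8.924 m
R = A/P = 4.177/8.924 = 0.4681 m
n = (1/Q)·A·R^(2/3)·S^(1/2) = (1/15.9) × 4.177 × 0.6028 × 0.08485 = 0.01344

0.0134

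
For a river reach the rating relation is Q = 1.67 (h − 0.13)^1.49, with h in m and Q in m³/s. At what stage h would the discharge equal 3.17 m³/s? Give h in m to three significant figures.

h − h₀ = (Q/C)^(1/b) = (3.17/1.67)^(1/1.49) = 1.537 m
h = 0.13 + 1.537 = 1.667 m

1.67 m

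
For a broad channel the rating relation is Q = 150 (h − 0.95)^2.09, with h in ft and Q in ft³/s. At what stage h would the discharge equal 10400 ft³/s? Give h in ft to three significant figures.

h − h₀ = (Q/C)^(1/b) = (10400/150)^(1/2.09) = 7.600 ft
h = 0.95 + 7.600 = 8.550 ft

8.55 ft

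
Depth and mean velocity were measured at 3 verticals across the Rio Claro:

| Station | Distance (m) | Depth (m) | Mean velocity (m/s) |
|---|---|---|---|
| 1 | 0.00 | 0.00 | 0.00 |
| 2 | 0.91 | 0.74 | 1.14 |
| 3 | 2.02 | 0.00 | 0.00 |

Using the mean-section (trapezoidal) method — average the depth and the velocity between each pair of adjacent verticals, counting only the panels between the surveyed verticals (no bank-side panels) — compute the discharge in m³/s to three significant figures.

0.426 m³/s

Panel 1-2: Δb = 0.91 m, d̄ = (0.00+0.74)/2 = 0.37, v̄ = (0.00+1.14)/2 = 0.57 → q = 0.91×0.37×0.57 = 0.1919 m³/s
Panel 2-3: Δb = 1.11 m, d̄ = (0.74+0.00)/2 = 0.37, v̄ = (1.14+0.00)/2 = 0.57 → q = 1.11×0.37×0.57 = 0.2341 m³/s
Q = Σ q = 0.4260 m³/s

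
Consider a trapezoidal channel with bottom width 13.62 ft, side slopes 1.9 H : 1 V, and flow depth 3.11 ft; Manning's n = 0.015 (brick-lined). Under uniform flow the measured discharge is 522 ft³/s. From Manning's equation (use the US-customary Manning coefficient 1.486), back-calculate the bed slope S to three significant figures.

A = (b + z·y)·y = (13.62 + 1.9×3.11)×3.11 = 60.74 ft²
P = b + 2y√(1+z²) = 13.62 + 2×3.11×√(1+1.9²) = 26.97 ft
R = A/P = 60.74/26.97 = 2.252 ft
S = (Q·n / (1.486·A·R^(2/3)))² = (522×0.015 / (1.486×60.74×1.718))² = 0.002551

0.00255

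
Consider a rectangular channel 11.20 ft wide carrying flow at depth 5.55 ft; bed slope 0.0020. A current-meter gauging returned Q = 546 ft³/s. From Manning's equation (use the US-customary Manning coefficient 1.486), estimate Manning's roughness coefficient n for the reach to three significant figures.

0.0150

A = b·y = 11.20 × 5.55 = 62.16 ft²
P = b + 2y = 11.20 + 2×5.55 = 22.30 ft
R = A/P = 62.16/22.30 = 2.787 ft
n = (1.486/Q)·A·R^(2/3)·S^(1/2) = (1.486/546) × 62.16 × 1.981 × 0.04472 = 0.01498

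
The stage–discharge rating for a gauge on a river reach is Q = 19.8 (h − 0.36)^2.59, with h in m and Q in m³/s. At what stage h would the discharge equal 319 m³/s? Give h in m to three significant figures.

h − h₀ = (Q/C)^(1/b) = (319/19.8)^(1/2.59) = 2.925 m
h = 0.36 + 2.925 = 3.285 m

3.28 m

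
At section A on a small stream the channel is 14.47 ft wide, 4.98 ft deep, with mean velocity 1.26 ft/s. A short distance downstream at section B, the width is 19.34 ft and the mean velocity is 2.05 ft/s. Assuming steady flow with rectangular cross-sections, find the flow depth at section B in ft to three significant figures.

Q = A₁V₁ = (14.47×4.98) × 1.26 = 90.80 ft³/s
d₂ = Q/(b₂ V₂) = 90.80/(19.34×2.05) = 2.290 ft

2.29 ft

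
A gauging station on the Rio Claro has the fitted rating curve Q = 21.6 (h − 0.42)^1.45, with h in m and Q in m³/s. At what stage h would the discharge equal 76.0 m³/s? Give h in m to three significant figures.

h − h₀ = (Q/C)^(1/b) = (76.0/21.6)^(1/1.45) = 2.381 m
h = 0.42 + 2.381 = 2.801 m

2.80 m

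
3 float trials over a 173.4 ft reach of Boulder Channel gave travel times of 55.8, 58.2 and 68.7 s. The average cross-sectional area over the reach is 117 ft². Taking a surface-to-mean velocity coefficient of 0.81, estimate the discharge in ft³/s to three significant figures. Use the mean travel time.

270 ft³/s

t̄ = (55.8 + 58.2 + 68.7) / 3 = 60.9 s
v_surface = L / t̄ = 173.4 / 60.9 = 2.847 ft/s
v_mean = 0.81 × 2.847 = 2.306 ft/s
Q = A × v_mean = 117 × 2.306 = 269.8 ft³/s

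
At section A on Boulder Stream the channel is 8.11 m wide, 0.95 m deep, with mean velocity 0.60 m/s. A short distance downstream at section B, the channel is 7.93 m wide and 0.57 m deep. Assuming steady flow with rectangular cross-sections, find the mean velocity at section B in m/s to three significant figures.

Q = A₁V₁ = (8.11×0.95) × 0.60 = 4.623 m³/s
A₂ = 7.93 × 0.57 = 4.520 m²
V₂ = Q/A₂ = 4.623/4.520 = 1.023 m/s

1.02 m/s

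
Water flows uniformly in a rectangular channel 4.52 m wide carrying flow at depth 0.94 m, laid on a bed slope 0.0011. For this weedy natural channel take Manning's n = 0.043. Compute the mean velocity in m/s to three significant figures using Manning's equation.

0.587 m/s

A = b·y = 4.52 × 0.94 = 4.249 m²
P = b + 2y = 4.52 + 2×0.94 = 6.400 m
R = A/P = 4.249/6.400 = 0.6639 m
Q = (1/n)·A·R^(2/3)·S^(1/2) = (1/0.043) × 4.249 × 0.6639^(2/3) × 0.0011^(1/2) = 2.494 m³/s
V = Q/A = 2.494/4.249 = 0.5870 m/s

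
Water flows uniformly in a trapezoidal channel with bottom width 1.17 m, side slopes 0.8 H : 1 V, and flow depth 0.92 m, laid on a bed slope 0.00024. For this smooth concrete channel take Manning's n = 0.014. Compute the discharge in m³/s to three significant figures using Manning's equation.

1.22 m³/s

A = (b + z·y)·y = (1.17 + 0.8×0.92)×0.92 = 1.754 m²
P = b + 2y√(1+z²) = 1.17 + 2×0.92×√(1+0.8²) = 3.526 m
R = A/P = 1.754/3.526 = 0.4973 m
Q = (1/n)·A·R^(2/3)·S^(1/2) = (1/0.014) × 1.754 × 0.4973^(2/3) × 0.00024^(1/2) = 1.218 m³/s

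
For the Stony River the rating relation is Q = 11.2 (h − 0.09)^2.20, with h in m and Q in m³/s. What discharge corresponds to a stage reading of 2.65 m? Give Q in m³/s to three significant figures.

Q = 11.2 × (2.65 − 0.09)^2.20 = 11.2 × 2.56^2.20 = 88.58 m³/s

88.6 m³/s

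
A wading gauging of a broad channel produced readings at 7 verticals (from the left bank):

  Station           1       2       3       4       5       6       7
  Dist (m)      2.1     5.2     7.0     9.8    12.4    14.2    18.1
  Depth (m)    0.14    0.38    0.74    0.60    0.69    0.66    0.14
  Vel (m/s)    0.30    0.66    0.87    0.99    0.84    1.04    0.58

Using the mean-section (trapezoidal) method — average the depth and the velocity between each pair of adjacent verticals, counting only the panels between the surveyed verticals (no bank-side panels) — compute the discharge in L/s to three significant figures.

Panel 1-2: Δb = 3.1 m, d̄ = (0.14+0.38)/2 = 0.26, v̄ = (0.30+0.66)/2 = 0.48 → q = 3.1×0.26×0.48 = 0.3869 m³/s
Panel 2-3: Δb = 1.8 m, d̄ = (0.38+0.74)/2 = 0.56, v̄ = (0.66+0.87)/2 = 0.765 → q = 1.8×0.56×0.765 = 0.7711 m³/s
Panel 3-4: Δb = 2.8 m, d̄ = (0.74+0.60)/2 = 0.67, v̄ = (0.87+0.99)/2 = 0.93 → q = 2.8×0.67×0.93 = 1.745 m³/s
Panel 4-5: Δb = 2.6 m, d̄ = (0.60+0.69)/2 = 0.645, v̄ = (0.99+0.84)/2 = 0.915 → q = 2.6×0.645×0.915 = 1.534 m³/s
Panel 5-6: Δb = 1.8 m, d̄ = (0.69+0.66)/2 = 0.675, v̄ = (0.84+1.04)/2 = 0.94 → q = 1.8×0.675×0.94 = 1.142 m³/s
Panel 6-7: Δb = 3.9 m, d̄ = (0.66+0.14)/2 = 0.4, v̄ = (1.04+0.58)/2 = 0.81 → q = 3.9×0.4×0.81 = 1.264 m³/s
Q = Σ q = 6.843 m³/s
= 6.843 × 1000 = 6843 L/s

6840 L/s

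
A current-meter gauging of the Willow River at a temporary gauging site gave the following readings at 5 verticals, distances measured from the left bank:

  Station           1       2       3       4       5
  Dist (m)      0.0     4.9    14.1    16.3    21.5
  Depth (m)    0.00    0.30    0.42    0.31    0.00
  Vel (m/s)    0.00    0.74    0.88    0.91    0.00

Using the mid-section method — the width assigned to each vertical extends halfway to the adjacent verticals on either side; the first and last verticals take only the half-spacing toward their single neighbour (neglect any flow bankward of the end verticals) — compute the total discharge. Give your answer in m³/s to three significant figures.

4.72 m³/s

w_2 = (14.1 − 0.0)/2 = 7.05 m; q_2 = 0.74 × 0.30 × 7.05 = 1.565 m³/s
w_3 = (16.3 − 4.9)/2 = 5.7 m; q_3 = 0.88 × 0.42 × 5.7 = 2.107 m³/s
w_4 = (21.5 − 14.1)/2 = 3.7 m; q_4 = 0.91 × 0.31 × 3.7 = 1.044 m³/s
Stations 1, 5 contribute zero (depth or velocity is 0).
Q = Σ qᵢ = 4.716 m³/s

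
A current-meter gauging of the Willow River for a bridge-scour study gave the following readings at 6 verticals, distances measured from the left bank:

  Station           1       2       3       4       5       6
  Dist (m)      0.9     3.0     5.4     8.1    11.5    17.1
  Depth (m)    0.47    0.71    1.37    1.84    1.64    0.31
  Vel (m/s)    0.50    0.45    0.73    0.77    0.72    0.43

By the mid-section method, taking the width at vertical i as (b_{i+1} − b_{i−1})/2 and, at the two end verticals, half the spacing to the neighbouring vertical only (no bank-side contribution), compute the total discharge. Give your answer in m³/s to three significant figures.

w_1 = (3.0 − 0.9)/2 = 1.05 m; q_1 = 0.50 × 0.47 × 1.05 = 0.2468 m³/s
w_2 = (5.4 − 0.9)/2 = 2.25 m; q_2 = 0.45 × 0.71 × 2.25 = 0.7189 m³/s
w_3 = (8.1 − 3.0)/2 = 2.55 m; q_3 = 0.73 × 1.37 × 2.55 = 2.550 m³/s
w_4 = (11.5 − 5.4)/2 = 3.05 m; q_4 = 0.77 × 1.84 × 3.05 = 4.321 m³/s
w_5 = (17.1 − 8.1)/2 = 4.5 m; q_5 = 0.72 × 1.64 × 4.5 = 5.314 m³/s
w_6 = (17.1 − 11.5)/2 = 2.8 m; q_6 = 0.43 × 0.31 × 2.8 = 0.3732 m³/s
Q = Σ qᵢ = 13.52 m³/s

13.5 m³/s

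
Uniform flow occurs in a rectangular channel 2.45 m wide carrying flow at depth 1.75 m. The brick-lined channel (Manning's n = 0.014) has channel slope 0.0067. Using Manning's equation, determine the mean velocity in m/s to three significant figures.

4.70 m/s

A = b·y = 2.45 × 1.75 = 4.288 m²
P = b + 2y = 2.45 + 2×1.75 = 5.950 m
R = A/P = 4.288/5.950 = 0.7206 m
Q = (1/n)·A·R^(2/3)·S^(1/2) = (1/0.014) × 4.288 × 0.7206^(2/3) × 0.0067^(1/2) = 20.15 m³/s
V = Q/A = 20.15/4.288 = 4.699 m/s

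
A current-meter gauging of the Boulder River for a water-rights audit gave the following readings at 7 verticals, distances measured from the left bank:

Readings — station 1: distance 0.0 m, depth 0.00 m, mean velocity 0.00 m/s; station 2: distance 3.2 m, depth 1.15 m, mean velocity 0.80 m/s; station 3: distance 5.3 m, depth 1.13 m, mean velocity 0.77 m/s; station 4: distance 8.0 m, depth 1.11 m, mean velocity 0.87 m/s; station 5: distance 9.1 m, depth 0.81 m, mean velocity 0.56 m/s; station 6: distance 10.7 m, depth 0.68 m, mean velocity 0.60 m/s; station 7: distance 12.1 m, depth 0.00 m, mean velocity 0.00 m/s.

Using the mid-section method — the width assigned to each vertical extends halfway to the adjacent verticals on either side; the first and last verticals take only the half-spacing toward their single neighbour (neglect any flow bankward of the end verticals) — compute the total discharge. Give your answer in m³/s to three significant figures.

w_2 = (5.3 − 0.0)/2 = 2.65 m; q_2 = 0.80 × 1.15 × 2.65 = 2.438 m³/s
w_3 = (8.0 − 3.2)/2 = 2.4 m; q_3 = 0.77 × 1.13 × 2.4 = 2.088 m³/s
w_4 = (9.1 − 5.3)/2 = 1.9 m; q_4 = 0.87 × 1.11 × 1.9 = 1.835 m³/s
w_5 = (10.7 − 8.0)/2 = 1.35 m; q_5 = 0.56 × 0.81 × 1.35 = 0.6124 m³/s
w_6 = (12.1 − 9.1)/2 = 1.5 m; q_6 = 0.60 × 0.68 × 1.5 = 0.6120 m³/s
Stations 1, 7 contribute zero (depth or velocity is 0).
Q = Σ qᵢ = 7.585 m³/s

7.59 m³/s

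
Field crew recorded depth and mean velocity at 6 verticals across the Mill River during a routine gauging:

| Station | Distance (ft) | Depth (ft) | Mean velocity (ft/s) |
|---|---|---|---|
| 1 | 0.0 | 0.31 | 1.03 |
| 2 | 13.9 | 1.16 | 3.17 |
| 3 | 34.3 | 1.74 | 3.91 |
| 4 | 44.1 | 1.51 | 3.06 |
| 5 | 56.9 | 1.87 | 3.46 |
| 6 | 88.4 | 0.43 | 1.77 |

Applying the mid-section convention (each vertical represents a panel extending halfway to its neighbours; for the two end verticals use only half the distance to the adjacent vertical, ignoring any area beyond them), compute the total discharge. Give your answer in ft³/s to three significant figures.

w_1 = (13.9 − 0.0)/2 = 6.95 ft; q_1 = 1.03 × 0.31 × 6.95 = 2.219 ft³/s
w_2 = (34.3 − 0.0)/2 = 17.15 ft; q_2 = 3.17 × 1.16 × 17.15 = 63.06 ft³/s
w_3 = (44.1 − 13.9)/2 = 15.1 ft; q_3 = 3.91 × 1.74 × 15.1 = 102.7 ft³/s
w_4 = (56.9 − 34.3)/2 = 11.3 ft; q_4 = 3.06 × 1.51 × 11.3 = 52.21 ft³/s
w_5 = (88.4 − 44.1)/2 = 22.15 ft; q_5 = 3.46 × 1.87 × 22.15 = 143.3 ft³/s
w_6 = (88.4 − 56.9)/2 = 15.75 ft; q_6 = 1.77 × 0.43 × 15.75 = 11.99 ft³/s
Q = Σ qᵢ = 375.5 ft³/s

376 ft³/s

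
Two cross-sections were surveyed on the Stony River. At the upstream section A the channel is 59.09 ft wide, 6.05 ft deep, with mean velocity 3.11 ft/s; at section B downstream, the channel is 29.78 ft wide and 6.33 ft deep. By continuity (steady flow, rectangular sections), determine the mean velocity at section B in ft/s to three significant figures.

Q = A₁V₁ = (59.09×6.05) × 3.11 = 1112 ft³/s
A₂ = 29.78 × 6.33 = 188.5 ft²
V₂ = Q/A₂ = 1112/188.5 = 5.898 ft/s

5.90 ft/s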